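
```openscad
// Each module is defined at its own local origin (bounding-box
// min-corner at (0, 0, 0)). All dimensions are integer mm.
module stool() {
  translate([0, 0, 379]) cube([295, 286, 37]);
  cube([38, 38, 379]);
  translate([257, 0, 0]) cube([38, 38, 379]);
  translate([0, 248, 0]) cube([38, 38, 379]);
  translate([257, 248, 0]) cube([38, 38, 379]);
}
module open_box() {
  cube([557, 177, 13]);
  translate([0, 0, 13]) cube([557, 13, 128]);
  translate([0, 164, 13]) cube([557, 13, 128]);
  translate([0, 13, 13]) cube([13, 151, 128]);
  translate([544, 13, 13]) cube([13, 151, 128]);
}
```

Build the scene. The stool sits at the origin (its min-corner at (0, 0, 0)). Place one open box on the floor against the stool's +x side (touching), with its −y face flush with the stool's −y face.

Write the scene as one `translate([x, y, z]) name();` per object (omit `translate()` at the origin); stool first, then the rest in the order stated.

stool();
translate([295, 0, 0]) open_box();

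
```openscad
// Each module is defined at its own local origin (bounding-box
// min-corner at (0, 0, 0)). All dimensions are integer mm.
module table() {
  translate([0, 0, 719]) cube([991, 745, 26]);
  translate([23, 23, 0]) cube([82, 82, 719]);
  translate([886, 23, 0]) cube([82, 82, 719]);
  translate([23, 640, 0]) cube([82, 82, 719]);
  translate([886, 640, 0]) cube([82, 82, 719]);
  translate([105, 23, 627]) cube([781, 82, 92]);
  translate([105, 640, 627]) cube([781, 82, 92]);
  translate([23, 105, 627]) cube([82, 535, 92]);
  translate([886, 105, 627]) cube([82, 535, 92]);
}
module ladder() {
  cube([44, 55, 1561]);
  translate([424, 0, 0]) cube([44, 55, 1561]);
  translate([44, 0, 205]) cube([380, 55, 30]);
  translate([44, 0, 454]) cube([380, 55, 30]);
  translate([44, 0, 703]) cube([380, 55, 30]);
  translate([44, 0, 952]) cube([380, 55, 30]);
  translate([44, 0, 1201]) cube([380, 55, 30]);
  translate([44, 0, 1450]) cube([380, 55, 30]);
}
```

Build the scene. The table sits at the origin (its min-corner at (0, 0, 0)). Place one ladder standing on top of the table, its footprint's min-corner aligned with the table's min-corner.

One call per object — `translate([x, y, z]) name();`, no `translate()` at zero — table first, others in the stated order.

table();
translate([0, 0, 745]) ladder();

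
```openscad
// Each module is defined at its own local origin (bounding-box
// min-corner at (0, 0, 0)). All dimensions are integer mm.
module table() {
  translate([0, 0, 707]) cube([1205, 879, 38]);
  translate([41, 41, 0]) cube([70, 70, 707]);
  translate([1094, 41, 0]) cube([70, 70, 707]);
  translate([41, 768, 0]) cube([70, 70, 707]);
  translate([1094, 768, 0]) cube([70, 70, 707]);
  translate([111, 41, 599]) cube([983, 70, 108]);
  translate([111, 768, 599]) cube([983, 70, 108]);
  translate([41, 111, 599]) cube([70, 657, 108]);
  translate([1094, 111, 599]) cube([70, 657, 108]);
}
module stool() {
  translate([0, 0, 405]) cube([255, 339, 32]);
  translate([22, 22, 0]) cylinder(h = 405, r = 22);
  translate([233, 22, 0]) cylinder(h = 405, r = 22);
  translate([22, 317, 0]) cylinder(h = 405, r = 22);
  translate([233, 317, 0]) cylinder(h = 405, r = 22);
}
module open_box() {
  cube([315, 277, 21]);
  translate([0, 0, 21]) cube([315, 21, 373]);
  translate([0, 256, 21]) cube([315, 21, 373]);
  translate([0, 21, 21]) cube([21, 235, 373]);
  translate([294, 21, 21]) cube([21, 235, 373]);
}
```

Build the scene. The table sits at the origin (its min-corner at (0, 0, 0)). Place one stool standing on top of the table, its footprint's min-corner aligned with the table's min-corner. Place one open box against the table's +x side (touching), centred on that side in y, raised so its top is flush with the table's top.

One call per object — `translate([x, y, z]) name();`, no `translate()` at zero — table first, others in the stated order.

table();
translate([0, 0, 745]) stool();
translate([1205, 301, 351]) open_box();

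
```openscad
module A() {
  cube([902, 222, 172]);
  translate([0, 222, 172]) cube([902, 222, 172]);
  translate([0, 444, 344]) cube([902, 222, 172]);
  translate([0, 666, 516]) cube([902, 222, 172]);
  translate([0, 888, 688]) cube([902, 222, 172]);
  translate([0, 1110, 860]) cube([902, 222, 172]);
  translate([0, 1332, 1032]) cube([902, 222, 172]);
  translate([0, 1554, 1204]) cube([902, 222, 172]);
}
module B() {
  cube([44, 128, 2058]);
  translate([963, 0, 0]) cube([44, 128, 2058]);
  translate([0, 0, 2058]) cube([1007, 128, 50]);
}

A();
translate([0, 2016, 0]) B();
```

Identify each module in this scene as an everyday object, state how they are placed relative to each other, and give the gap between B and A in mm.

The door frame's nearest face is 240 mm from the staircase's +y face.

A is a staircase. B is a door frame. The door frame is on the floor beside the staircase on its +y side. The gap between the door frame and the staircase is 240 mm.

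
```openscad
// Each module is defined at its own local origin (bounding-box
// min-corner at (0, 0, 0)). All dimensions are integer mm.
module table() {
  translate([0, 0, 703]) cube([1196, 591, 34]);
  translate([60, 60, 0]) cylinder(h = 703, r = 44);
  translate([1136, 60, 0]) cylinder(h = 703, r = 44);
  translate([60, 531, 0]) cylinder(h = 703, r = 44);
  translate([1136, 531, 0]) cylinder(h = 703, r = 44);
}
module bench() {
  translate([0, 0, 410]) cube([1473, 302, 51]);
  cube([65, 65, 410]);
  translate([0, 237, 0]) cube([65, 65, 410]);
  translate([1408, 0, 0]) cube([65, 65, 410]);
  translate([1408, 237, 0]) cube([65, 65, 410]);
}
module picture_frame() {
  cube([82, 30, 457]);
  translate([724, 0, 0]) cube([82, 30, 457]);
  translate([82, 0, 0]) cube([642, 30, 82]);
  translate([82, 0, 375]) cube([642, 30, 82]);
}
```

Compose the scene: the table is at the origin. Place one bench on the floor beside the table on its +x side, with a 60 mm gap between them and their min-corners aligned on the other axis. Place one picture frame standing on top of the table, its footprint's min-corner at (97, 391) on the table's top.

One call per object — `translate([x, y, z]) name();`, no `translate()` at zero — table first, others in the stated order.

table();
translate([1256, 0, 0]) bench();
translate([97, 391, 737]) picture_frame();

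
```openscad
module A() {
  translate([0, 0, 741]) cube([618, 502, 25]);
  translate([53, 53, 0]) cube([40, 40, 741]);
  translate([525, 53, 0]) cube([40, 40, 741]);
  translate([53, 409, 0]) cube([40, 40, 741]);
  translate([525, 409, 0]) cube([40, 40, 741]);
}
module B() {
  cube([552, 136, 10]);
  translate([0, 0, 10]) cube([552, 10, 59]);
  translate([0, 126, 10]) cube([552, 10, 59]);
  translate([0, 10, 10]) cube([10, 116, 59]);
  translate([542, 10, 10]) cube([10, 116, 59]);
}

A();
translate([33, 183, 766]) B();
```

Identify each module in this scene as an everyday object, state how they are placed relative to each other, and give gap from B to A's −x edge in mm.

A is a table. B is an open box. The open box is on top of the table, centred. The gap from the open box to the table's −x edge is 33 mm.

The open box's min-x is at 33; the table's min-x is 0; gap = 33 mm.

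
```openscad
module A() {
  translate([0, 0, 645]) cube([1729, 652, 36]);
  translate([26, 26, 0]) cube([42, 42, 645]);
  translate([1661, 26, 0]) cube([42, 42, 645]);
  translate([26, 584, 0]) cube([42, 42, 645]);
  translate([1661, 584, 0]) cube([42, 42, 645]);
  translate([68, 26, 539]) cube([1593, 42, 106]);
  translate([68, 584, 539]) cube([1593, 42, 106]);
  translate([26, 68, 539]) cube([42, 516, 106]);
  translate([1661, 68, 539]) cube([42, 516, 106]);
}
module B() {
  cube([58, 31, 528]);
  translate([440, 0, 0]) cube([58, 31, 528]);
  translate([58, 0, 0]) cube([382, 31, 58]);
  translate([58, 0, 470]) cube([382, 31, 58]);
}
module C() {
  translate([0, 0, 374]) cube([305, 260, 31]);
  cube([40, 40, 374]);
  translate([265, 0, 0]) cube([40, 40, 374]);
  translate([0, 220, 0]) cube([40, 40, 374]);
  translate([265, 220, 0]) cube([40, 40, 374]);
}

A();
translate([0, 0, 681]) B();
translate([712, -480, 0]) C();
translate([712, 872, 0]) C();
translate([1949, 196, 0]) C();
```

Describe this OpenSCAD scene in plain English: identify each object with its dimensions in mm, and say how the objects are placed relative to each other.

A is a table: top 1729 mm (x) × 652 mm (y), 36 mm thick, upper face at z = 681 mm, on four 42×42 mm square legs, each inset 26 mm from the nearest pair of top edges, running from z = 0 to the bottom of the top. Four apron rails, 42 mm thick and 106 mm tall, run between adjacent legs with their top edges flush with the underside of the top and their outer faces flush with the legs' outer faces.

B is a rectangular picture frame lying in the x–z plane (depth along y). The opening is 382 mm wide (x) by 412 mm tall (z), surrounded by a border 58 mm wide on all four sides. The frame is 31 mm deep and is made of two full-height vertical stiles with two horizontal rails fitted between them.

C is a four-legged stool. The seat is 305×260 mm, 31 mm thick, top at z = 405 mm. It stands on four square legs, each 40×40 mm in cross-section, from z = 0 to the seat underside, each flush with a corner of the seat.

The picture frame is on top of the table. Three stools sit around the table at the −y, +y, +x sides.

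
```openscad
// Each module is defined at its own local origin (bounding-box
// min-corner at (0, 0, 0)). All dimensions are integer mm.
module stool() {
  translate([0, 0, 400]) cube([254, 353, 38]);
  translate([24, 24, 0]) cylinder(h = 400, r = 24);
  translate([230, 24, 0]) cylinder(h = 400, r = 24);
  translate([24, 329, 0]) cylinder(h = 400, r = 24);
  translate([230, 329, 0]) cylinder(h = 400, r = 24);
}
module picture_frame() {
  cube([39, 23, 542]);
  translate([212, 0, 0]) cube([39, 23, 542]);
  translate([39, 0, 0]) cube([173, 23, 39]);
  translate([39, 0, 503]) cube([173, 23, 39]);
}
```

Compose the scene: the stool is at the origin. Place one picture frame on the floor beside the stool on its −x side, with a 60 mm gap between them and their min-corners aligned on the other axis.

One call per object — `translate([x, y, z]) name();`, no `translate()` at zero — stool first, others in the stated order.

stool();
translate([-311, 0, 0]) picture_frame();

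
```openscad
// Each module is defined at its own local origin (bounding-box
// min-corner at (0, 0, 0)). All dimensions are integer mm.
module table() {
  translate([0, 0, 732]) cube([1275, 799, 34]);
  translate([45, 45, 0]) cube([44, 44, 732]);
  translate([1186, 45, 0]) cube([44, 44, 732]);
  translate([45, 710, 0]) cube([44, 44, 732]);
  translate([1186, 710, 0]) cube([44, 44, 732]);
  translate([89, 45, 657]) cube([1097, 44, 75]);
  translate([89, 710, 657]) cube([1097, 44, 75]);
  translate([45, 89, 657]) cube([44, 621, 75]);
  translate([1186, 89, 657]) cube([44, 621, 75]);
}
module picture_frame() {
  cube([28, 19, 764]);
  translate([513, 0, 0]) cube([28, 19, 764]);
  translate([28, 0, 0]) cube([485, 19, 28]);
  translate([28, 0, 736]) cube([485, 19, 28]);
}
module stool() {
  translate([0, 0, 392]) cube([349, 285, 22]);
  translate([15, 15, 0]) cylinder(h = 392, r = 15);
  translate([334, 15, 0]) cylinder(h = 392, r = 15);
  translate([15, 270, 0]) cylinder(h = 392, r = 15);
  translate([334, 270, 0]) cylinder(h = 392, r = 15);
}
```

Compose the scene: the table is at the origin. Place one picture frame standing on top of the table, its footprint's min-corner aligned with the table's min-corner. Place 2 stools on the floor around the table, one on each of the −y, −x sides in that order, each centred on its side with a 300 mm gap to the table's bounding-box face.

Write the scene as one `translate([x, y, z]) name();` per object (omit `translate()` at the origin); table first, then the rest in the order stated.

table();
translate([0, 0, 766]) picture_frame();
translate([463, -585, 0]) stool();
translate([-649, 257, 0]) stool();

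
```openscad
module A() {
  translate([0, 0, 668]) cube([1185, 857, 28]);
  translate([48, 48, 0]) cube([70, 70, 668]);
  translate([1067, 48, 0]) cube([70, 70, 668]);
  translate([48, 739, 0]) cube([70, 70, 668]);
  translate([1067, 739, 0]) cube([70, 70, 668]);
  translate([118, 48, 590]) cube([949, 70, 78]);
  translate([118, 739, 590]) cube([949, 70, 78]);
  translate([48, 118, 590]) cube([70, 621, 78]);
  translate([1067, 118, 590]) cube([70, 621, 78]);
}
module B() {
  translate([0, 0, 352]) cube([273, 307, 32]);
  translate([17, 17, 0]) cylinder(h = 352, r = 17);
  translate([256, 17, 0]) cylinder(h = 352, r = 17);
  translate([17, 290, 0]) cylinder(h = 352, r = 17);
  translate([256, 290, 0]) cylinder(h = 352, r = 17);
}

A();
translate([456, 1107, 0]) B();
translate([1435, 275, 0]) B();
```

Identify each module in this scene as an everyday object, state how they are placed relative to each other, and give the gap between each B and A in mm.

A is a table. B is a stool. Two stools sit around the table at the +y, +x sides. The gap between each stool and the table is 250 mm.

Each stool's nearest face is 250 mm from the table's bounding box.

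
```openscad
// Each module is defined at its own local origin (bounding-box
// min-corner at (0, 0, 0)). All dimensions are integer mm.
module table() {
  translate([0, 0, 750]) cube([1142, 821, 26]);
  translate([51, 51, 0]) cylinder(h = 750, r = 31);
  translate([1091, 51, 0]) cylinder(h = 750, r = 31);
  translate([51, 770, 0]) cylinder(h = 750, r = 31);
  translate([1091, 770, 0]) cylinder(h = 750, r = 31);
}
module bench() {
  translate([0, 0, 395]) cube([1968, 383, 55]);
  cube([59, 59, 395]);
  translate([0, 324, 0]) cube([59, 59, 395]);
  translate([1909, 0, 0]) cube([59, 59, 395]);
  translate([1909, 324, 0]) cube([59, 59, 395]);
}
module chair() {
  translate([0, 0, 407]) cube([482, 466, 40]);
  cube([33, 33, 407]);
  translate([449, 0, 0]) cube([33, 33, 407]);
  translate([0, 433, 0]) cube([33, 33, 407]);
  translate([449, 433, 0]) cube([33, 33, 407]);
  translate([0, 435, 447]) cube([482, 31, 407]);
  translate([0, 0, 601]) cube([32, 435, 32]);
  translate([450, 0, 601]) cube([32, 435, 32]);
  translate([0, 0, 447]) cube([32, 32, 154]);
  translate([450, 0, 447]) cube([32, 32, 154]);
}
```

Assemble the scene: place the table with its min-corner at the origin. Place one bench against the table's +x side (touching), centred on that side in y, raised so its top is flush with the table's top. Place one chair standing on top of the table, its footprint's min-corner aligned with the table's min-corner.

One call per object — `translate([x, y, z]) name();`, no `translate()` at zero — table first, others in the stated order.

table();
translate([1142, 219, 326]) bench();
translate([0, 0, 776]) chair();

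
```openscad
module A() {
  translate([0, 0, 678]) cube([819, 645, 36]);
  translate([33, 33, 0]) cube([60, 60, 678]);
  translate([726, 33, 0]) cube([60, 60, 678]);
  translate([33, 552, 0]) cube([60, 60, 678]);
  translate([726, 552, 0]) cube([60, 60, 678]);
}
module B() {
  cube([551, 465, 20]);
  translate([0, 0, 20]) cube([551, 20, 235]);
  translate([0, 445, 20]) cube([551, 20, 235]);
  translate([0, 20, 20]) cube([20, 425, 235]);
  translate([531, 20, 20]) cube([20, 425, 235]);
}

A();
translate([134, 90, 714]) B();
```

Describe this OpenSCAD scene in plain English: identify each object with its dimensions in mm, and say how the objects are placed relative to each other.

A is a rectangular dining table. The top is 819×645×36 mm with its upper surface at z = 714 mm. It stands on four 60×60 mm square legs, each inset 33 mm from the nearest pair of top edges, running from the floor to the underside of the top.

B is an open storage box with external size 551×465×255 mm and wall thickness 20 mm (the base is also 20 mm thick). The base covers the whole footprint; the four walls stand on the base, with the y-facing walls full-width and the x-facing walls fitting between their inner faces.

The open box is on top of the table, centred.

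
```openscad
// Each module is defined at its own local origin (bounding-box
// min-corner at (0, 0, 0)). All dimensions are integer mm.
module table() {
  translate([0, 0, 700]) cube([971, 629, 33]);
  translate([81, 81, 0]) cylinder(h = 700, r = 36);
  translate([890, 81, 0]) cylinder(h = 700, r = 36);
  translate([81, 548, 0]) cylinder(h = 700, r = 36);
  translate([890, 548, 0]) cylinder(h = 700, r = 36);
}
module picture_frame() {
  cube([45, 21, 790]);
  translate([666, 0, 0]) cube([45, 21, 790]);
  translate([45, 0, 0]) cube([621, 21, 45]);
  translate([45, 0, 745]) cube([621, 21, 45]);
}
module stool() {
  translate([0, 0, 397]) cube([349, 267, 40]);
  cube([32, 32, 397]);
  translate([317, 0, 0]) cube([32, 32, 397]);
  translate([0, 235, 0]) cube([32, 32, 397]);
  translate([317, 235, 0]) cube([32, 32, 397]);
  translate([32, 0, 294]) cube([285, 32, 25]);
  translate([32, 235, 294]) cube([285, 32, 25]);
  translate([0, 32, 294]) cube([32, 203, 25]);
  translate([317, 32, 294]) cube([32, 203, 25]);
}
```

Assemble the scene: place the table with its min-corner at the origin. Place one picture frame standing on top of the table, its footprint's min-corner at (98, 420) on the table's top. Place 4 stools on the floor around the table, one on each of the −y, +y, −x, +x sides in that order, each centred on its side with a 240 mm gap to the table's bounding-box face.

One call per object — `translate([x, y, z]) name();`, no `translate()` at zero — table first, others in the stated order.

table();
translate([98, 420, 733]) picture_frame();
translate([311, -507, 0]) stool();
translate([311, 869, 0]) stool();
translate([-589, 181, 0]) stool();
translate([1211, 181, 0]) stool();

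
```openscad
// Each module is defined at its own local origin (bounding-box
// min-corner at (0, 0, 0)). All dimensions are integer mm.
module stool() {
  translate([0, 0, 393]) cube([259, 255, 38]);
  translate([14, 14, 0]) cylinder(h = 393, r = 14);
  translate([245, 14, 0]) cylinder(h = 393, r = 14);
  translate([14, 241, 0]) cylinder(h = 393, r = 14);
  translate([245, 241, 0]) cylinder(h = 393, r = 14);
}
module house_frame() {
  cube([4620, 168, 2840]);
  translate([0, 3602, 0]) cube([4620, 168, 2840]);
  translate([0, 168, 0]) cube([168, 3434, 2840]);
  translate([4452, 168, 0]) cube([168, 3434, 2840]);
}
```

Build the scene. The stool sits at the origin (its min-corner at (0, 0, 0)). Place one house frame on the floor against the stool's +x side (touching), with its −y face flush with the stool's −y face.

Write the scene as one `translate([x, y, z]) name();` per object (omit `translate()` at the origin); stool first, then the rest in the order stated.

stool();
translate([259, 0, 0]) house_frame();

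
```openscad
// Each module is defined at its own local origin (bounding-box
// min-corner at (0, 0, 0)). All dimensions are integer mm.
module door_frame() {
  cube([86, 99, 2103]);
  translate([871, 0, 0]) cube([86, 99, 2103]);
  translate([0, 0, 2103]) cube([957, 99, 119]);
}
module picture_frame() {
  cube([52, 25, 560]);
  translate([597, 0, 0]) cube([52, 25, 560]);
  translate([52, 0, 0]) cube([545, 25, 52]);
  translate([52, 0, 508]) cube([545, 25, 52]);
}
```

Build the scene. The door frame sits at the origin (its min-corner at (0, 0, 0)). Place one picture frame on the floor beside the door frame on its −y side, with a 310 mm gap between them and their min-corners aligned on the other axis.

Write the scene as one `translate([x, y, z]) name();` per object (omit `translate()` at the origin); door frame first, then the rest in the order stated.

door_frame();
translate([0, -335, 0]) picture_frame();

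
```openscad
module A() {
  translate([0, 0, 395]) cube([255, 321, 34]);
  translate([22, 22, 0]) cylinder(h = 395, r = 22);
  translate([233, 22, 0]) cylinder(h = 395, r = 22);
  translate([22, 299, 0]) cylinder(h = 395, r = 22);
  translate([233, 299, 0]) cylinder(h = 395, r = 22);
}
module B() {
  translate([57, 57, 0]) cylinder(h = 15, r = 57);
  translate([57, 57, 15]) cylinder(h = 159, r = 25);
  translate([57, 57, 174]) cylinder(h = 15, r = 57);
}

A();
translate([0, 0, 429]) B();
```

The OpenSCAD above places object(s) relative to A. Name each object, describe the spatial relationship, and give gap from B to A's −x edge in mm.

A is a stool. B is a spool. The spool is on top of the stool. The gap from the spool to the stool's −x edge is 0 mm.

The spool's min-x is at 0; the stool's min-x is 0; gap = 0 mm.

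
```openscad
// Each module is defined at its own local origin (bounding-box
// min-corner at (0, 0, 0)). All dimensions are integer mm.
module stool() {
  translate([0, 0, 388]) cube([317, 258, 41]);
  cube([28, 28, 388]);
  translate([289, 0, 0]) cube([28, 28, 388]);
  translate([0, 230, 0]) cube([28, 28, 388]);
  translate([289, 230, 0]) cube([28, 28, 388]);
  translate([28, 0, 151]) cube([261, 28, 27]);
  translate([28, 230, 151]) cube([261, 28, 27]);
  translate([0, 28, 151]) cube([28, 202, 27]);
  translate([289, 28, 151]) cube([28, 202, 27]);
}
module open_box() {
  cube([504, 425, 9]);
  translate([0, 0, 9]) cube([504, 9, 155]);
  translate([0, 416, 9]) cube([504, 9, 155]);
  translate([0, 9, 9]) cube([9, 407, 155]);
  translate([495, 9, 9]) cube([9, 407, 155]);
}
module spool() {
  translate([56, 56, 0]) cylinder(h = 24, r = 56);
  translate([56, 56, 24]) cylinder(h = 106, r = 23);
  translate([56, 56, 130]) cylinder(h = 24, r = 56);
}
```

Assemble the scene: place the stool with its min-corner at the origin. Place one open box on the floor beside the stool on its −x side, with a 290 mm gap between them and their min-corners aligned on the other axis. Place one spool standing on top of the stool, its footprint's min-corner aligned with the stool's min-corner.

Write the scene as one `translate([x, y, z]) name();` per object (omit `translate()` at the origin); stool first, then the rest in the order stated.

stool();
translate([-794, 0, 0]) open_box();
translate([0, 0, 429]) spool();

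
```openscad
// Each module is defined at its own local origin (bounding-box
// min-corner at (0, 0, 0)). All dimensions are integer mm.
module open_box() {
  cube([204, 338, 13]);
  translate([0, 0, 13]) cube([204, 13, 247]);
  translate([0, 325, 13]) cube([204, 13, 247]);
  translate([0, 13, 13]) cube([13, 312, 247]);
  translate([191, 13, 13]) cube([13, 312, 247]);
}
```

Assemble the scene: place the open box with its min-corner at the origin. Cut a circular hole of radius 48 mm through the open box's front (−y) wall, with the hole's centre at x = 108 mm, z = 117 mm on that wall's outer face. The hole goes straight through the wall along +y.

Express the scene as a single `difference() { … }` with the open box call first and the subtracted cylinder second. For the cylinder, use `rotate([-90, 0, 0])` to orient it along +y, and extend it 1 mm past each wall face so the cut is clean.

difference() {
  open_box();
  translate([108, -1, 117]) rotate([-90, 0, 0]) cylinder(h = 15, r = 48);
}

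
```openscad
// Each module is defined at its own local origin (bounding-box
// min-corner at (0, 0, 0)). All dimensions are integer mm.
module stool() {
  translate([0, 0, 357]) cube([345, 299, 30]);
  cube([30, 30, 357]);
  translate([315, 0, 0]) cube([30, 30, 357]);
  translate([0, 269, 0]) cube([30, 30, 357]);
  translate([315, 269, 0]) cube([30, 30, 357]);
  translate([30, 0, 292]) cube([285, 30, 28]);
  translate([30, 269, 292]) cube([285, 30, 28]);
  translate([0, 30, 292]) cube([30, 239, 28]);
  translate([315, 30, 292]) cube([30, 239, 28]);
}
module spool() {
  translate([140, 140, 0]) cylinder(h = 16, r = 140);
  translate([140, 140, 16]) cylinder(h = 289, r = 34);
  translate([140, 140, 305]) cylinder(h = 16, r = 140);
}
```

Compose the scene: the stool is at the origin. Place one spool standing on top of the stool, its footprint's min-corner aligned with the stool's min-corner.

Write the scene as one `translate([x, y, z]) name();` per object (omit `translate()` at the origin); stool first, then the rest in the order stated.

stool();
translate([0, 0, 387]) spool();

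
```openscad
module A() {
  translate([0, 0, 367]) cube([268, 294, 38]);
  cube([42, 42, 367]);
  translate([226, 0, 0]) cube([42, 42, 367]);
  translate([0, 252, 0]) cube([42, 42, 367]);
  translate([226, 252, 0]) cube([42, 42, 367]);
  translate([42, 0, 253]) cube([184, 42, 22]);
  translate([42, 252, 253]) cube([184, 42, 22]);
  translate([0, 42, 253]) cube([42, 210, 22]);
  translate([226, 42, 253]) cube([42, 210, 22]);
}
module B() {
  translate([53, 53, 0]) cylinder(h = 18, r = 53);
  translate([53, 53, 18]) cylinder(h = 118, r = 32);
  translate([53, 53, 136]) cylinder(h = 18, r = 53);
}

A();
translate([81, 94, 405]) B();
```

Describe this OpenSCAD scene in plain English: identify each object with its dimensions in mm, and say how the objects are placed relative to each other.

A is a four-legged stool. The seat is 268×294 mm, 38 mm thick, top at z = 405 mm. It stands on four square legs, each 42×42 mm in cross-section, from z = 0 to the seat underside, each flush with a corner of the seat. Four stretchers, 42 mm wide and 22 mm tall, connect adjacent legs with their undersides at z = 253 mm, each running between the inner faces of the legs it joins and aligned with the legs' outer faces on the other axis.

B is a spool: two coaxial disc flanges of radius 53 mm and thickness 18 mm, joined by a core cylinder of radius 32 mm and height 118 mm. The lower flange rests on z = 0 and the three cylinders share a vertical axis.

The spool is on top of the stool, centred.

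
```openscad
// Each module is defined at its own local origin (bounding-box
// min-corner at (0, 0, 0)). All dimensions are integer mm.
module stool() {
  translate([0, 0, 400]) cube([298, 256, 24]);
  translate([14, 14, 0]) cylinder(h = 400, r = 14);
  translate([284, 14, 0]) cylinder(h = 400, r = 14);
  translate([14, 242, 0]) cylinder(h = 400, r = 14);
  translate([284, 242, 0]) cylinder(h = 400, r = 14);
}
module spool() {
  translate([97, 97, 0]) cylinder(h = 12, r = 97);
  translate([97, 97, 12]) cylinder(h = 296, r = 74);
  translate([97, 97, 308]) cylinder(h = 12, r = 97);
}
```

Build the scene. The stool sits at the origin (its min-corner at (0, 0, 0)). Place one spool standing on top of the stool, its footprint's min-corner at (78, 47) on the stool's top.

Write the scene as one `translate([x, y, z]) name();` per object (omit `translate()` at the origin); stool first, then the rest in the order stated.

stool();
translate([78, 47, 424]) spool();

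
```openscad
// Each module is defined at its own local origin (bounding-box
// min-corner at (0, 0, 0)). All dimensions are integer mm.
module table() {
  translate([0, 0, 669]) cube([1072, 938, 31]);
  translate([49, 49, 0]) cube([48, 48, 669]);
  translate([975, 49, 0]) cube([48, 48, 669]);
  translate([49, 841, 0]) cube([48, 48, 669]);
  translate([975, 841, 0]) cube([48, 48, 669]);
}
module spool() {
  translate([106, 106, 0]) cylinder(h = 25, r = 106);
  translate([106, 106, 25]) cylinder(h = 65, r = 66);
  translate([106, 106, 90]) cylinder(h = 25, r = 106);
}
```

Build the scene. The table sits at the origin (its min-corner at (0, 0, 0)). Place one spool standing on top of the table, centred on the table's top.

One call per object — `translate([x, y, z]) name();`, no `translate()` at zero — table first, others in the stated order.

table();
translate([430, 363, 700]) spool();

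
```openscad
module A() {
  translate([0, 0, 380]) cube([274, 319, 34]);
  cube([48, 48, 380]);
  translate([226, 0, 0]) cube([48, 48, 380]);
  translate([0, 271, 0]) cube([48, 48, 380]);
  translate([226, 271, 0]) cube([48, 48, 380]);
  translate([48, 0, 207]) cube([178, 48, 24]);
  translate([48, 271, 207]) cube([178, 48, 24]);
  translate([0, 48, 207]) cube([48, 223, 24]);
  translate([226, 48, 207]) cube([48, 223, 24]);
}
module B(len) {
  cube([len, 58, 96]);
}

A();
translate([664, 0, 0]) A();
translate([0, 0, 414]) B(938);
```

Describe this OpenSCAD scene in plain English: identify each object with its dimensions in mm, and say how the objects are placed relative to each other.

A is a four-legged stool. The seat is a 274×319×34 mm slab whose top surface is at z = 414 mm; four square legs, each 48×48 mm in cross-section, run from the floor (z = 0) to the underside of the seat, each flush with a corner of the seat. Four stretchers, 48 mm wide and 24 mm tall, connect adjacent legs with their undersides at z = 207 mm, each running between the inner faces of the legs it joins and aligned with the legs' outer faces on the other axis.

B is a rectangular beam 938 mm long (x), 58 mm deep (y), 96 mm thick (z).

The beam spans the tops of two stools placed 390 mm apart, resting at z = 414 mm.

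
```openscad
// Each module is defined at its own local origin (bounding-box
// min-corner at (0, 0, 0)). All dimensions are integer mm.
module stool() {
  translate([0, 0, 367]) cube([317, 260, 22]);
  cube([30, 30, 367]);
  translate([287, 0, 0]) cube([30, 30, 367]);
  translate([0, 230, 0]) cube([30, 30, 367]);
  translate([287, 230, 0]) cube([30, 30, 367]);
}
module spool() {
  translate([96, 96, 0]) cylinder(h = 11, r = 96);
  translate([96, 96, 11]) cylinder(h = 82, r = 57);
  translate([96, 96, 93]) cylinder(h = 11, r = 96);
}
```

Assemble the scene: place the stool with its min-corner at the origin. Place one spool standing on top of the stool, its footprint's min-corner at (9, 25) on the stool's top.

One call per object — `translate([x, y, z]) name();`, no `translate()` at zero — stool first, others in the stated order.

stool();
translate([9, 25, 389]) spool();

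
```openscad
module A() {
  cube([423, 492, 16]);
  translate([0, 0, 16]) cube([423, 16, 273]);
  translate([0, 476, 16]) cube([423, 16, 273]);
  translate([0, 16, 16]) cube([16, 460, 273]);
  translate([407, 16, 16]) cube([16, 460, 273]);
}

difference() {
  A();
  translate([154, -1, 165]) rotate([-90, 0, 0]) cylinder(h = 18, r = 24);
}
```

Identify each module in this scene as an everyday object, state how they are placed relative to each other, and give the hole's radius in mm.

The subtracted cylinder has r = 24 mm.

A is an open box. The open box has a circular hole through its front wall. The hole's radius is 24 mm.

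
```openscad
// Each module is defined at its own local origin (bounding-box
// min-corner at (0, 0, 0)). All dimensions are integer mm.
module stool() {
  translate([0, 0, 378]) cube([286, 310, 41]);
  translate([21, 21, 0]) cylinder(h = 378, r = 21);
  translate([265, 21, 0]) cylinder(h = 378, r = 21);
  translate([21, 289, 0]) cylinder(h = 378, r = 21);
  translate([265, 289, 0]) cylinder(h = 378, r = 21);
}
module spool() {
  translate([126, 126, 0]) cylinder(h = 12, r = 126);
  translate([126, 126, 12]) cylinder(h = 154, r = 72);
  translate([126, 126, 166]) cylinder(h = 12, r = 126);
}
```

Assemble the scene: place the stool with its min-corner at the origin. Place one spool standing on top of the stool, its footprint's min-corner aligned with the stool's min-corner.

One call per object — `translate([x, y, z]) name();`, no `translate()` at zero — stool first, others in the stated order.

stool();
translate([0, 0, 419]) spool();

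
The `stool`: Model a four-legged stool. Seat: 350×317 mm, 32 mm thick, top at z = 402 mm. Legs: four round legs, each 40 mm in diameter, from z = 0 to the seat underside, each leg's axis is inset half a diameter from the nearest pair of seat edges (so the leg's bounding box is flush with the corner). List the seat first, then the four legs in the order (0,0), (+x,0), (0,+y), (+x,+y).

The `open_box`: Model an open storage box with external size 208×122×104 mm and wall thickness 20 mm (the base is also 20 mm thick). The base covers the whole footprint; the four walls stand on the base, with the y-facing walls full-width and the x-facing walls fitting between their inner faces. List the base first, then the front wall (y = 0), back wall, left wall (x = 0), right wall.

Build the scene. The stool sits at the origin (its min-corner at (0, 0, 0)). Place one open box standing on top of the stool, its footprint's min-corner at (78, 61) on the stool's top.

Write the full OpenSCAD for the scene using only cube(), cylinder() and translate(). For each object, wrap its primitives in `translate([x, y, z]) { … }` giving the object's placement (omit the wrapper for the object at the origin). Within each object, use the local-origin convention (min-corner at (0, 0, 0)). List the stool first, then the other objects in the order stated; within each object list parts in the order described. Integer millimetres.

translate([0, 0, 370]) cube([350, 317, 32]);
translate([20, 20, 0]) cylinder(h = 370, r = 20);
translate([330, 20, 0]) cylinder(h = 370, r = 20);
translate([20, 297, 0]) cylinder(h = 370, r = 20);
translate([330, 297, 0]) cylinder(h = 370, r = 20);
translate([78, 61, 402]) {
  cube([208, 122, 20]);
  translate([0, 0, 20]) cube([208, 20, 84]);
  translate([0, 102, 20]) cube([208, 20, 84]);
  translate([0, 20, 20]) cube([20, 82, 84]);
  translate([188, 20, 20]) cube([20, 82, 84]);
}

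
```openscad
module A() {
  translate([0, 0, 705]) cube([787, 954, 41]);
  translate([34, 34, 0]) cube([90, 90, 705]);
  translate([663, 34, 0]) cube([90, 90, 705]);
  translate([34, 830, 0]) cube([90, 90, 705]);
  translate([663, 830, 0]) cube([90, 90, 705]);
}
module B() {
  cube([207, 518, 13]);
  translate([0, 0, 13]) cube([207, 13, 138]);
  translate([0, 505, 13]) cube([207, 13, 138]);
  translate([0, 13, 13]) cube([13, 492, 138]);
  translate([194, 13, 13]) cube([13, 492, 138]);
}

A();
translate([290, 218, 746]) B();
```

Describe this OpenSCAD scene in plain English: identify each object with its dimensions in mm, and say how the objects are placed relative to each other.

A is a table with a 787×954 mm rectangular top, 41 mm thick, top surface at z = 746 mm, supported by four 90×90 mm square legs, each inset 34 mm from the nearest pair of top edges, running from the floor.

B is an open storage box with external size 207×518×151 mm and wall thickness 13 mm (the base is also 13 mm thick). The base covers the whole footprint; the four walls stand on the base, with the y-facing walls full-width and the x-facing walls fitting between their inner faces.

The open box is on top of the table, centred.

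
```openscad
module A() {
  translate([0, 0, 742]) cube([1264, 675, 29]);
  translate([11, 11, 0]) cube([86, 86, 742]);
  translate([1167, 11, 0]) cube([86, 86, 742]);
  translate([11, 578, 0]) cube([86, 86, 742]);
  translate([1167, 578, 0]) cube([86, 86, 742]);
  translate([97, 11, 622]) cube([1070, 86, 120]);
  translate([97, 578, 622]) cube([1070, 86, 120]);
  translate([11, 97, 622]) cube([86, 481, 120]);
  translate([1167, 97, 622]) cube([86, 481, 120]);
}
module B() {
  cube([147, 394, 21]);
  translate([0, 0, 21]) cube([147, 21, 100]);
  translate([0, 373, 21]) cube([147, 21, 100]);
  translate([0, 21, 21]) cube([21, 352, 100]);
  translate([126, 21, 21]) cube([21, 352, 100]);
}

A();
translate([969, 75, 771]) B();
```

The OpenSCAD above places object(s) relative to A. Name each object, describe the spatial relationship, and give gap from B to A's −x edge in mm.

A is a table. B is an open box. The open box is on top of the table. The gap from the open box to the table's −x edge is 969 mm.

The open box's min-x is at 969; the table's min-x is 0; gap = 969 mm.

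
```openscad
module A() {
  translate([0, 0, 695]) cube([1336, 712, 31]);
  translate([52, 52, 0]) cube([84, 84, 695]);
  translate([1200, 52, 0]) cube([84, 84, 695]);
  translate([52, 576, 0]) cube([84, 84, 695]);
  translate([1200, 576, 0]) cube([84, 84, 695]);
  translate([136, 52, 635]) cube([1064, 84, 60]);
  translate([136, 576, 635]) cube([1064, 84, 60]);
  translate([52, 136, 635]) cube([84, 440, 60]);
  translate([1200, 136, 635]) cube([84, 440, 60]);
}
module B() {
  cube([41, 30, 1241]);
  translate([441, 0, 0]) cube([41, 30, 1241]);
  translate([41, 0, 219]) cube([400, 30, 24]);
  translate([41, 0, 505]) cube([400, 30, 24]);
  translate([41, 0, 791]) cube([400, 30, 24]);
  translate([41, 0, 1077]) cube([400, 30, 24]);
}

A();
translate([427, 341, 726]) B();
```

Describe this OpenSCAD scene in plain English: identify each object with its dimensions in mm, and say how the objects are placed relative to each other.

A is a rectangular dining table. The top is 1336×712×31 mm with its upper surface at z = 726 mm. It stands on four 84×84 mm square legs, each inset 52 mm from the nearest pair of top edges, running from the floor to the underside of the top. Four apron rails, 84 mm thick and 60 mm tall, run between adjacent legs with their top edges flush with the underside of the top and their outer faces flush with the legs' outer faces.

B is a straight ladder. Two 41×30 mm vertical rails, 1241 mm tall, stand 482 mm apart (outside-to-outside) with their front faces coplanar on the −y side. 4 rungs, each 30 mm deep and 24 mm tall, span between the inner faces of the rails, front faces flush with the rails. The lowest rung's underside is at z = 219 mm and rungs are spaced 286 mm apart (underside to underside).

The ladder is on top of the table, centred.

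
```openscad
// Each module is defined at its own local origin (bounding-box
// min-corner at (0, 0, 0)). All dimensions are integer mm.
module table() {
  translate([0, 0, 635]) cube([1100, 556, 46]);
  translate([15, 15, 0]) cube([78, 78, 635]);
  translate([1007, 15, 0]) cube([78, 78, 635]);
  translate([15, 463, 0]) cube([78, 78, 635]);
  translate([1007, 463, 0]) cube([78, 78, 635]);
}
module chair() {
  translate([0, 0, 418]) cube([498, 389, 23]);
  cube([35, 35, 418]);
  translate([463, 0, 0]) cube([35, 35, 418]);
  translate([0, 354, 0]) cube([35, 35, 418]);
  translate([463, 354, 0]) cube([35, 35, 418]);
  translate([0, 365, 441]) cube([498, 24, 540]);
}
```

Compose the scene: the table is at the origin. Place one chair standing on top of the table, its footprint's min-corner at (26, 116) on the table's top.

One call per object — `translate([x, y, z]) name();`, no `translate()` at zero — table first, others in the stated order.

table();
translate([26, 116, 681]) chair();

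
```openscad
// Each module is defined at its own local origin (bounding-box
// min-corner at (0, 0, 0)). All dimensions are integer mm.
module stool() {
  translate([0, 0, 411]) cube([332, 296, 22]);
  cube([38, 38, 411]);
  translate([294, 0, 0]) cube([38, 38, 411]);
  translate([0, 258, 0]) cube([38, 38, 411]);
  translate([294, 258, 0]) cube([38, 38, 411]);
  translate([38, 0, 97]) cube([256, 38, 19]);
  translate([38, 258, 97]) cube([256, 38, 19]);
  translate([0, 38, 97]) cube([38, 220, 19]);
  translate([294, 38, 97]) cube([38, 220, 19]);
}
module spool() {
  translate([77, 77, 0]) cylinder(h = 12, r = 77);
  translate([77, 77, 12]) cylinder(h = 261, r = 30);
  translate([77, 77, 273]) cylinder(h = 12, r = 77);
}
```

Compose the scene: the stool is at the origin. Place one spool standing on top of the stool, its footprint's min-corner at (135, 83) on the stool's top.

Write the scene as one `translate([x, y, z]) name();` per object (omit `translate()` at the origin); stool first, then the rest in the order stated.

stool();
translate([135, 83, 433]) spool();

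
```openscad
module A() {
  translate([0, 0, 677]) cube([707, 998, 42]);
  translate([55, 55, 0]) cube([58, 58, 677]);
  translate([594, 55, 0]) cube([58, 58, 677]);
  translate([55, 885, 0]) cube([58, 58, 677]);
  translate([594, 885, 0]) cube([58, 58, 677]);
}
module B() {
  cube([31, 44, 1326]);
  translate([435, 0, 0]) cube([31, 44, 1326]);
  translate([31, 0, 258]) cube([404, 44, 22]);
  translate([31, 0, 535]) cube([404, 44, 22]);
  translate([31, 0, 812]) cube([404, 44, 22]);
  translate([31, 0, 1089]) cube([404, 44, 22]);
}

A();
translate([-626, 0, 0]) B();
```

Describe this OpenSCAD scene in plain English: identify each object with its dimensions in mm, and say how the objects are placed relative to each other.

A is a table with a 707×998 mm rectangular top, 42 mm thick, top surface at z = 719 mm, supported by four 58×58 mm square legs, each inset 55 mm from the nearest pair of top edges, running from the floor.

B is a straight ladder. Two 31×44 mm vertical rails, 1326 mm tall, stand 466 mm apart (outside-to-outside) with their front faces coplanar on the −y side. 4 rungs, each 44 mm deep and 22 mm tall, span between the inner faces of the rails, front faces flush with the rails. The lowest rung's underside is at z = 258 mm and rungs are spaced 277 mm apart (underside to underside).

The ladder is on the floor beside the table on its −x side.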